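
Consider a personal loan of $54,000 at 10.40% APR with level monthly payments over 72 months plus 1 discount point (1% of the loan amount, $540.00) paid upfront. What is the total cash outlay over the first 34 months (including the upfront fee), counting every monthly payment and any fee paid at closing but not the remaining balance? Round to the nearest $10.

Monthly rate = 10.4%/12 = 0.0086667; payment = 54,000 × 0.0086667 / (1 − (1+0.0086667)^−72) = $1,011.32.
Total outlay = 34 × $1,011.32 + $540.00 = $34,924.88.

$34,920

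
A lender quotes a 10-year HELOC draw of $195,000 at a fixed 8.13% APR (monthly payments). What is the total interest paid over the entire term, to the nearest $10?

At 8.13% the monthly rate is 0.0067750, so the payment is 195,000 × 0.0067750 / (1 − 1.0067750^−120) = $2,379.30.
Total paid = 120 × $2,379.30 = $285,516.00; interest = $285,516.00 − $195,000 = $90,516.00.

$90,520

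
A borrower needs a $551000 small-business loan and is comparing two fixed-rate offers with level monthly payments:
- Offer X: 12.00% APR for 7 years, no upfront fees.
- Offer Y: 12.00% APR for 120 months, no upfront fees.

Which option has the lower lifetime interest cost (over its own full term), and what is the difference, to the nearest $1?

Offer X: at 12.00% the monthly rate is 0.0100000, so the payment is 551,000 × 0.0100000 / (1 − 1.0100000^−84) = $9,726.66.
Total interest on Offer X = 84 × $9,726.66 − $551,000 = $266,039.44.
Offer Y: at 12.00% the monthly rate is 0.0100000, so the payment is 551,000 × 0.0100000 / (1 − 1.0100000^−120) = $7,905.25.
Total interest on Offer Y = 120 × $7,905.25 − $551,000 = $397,630.00.
Offer X is lower by $131,590.56.

Offer X by $131,591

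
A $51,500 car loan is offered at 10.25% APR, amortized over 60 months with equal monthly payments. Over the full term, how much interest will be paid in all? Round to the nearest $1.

$14,534

Monthly rate = 10.25%/12 = 0.0085417; payment = 51,500 × 0.0085417 / (1 − (1+0.0085417)^−60) = $1,100.57.
Total paid = 60 × $1,100.57 = $66,034.20; interest = $66,034.20 − $51,500 = $14,534.20.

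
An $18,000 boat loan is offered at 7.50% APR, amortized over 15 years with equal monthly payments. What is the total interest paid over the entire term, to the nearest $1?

Monthly rate = 7.5%/12 = 0.0062500; payment = 18,000 × 0.0062500 / (1 − (1+0.0062500)^−180) = $166.86.
Total paid = 180 × $166.86 = $30,034.80; interest = $30,034.80 − $18,000 = $12,034.80.

$12,035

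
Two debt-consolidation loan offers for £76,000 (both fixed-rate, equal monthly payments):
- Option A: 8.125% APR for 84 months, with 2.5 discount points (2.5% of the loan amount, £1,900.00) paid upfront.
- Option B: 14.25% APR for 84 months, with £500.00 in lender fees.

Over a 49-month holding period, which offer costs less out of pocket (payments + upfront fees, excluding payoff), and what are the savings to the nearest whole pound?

Option A: monthly rate = 8.125%/12 = 0.0067708; payment = 76,000 × 0.0067708 / (1 − (1+0.0067708)^−84) = £1,189.29.
Option B: monthly rate = 14.25%/12 = 0.0118750; payment = 76,000 × 0.0118750 / (1 − (1+0.0118750)^−84) = £1,434.76.
Over 49 months: Option A costs 49 × £1,189.29 + £1,900.00 = £60,175.21; Option B costs 49 × £1,434.76 + £500.00 = £70,803.24.
Option A is cheaper by £70,803.24 − £60,175.21 = £10,628.03.

Option A by £10,628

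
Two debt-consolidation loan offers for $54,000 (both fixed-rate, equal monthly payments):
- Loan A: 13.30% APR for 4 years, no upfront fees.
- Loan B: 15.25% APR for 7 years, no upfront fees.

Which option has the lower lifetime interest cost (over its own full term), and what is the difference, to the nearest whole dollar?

Loan A: monthly rate = 13.3%/12 = 0.0110833; payment = 54,000 × 0.0110833 / (1 − (1+0.0110833)^−48) = $1,456.74.
Total interest on Loan A = 48 × $1,456.74 − $54,000 = $15,923.52.
Loan B: monthly rate = 15.25%/12 = 0.0127083; payment = 54,000 × 0.0127083 / (1 − (1+0.0127083)^−84) = $1,049.61.
Total interest on Loan B = 84 × $1,049.61 − $54,000 = $34,167.24.
Loan A is lower by $18,243.72.

Loan A by $18,244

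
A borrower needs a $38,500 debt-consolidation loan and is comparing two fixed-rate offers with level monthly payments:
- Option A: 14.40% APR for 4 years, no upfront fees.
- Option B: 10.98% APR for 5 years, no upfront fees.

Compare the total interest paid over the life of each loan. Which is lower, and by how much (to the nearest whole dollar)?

Option B by $669

Option A: at 14.40% the monthly rate is 0.0120000, so the payment is 38,500 × 0.0120000 / (1 − 1.0120000^−48) = $1,059.81.
Total interest on Option A = 48 × $1,059.81 − $38,500 = $12,370.88.
Option B: at 10.98% the monthly rate is 0.0091500, so the payment is 38,500 × 0.0091500 / (1 − 1.0091500^−60) = $836.70.
Total interest on Option B = 60 × $836.70 − $38,500 = $11,702.00.
Option B is lower by $668.88.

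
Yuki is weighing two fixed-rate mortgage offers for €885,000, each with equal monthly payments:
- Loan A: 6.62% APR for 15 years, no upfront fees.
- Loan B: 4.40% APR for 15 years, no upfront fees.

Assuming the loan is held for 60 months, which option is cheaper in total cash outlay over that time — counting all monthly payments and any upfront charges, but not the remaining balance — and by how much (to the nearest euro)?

Loan A: monthly rate = 6.62%/12 = 0.0055167; payment = 885,000 × 0.0055167 / (1 − (1+0.0055167)^−180) = €7,767.80.
Loan B: at 4.40% the monthly rate is 0.0036667, so the payment is 885,000 × 0.0036667 / (1 − 1.0036667^−180) = €6,725.05.
Over 60 months: Loan A costs 60 × €7,767.80 = €466,068.00; Loan B costs 60 × €6,725.05 = €403,503.00.
Loan B is cheaper by €466,068.00 − €403,503.00 = €62,565.00.

Loan B by €62,565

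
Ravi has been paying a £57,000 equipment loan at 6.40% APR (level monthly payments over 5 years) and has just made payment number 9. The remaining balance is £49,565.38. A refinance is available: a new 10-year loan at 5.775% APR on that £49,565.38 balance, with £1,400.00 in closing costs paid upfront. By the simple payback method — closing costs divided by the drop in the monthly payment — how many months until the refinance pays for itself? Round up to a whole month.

3 months

Current payment = 57,000 × 6.4%/12 / (1 − (1+0.0053333)^−60) = £1,112.60.
Refinanced payment = 49,565.38 × 0.0048125 / (1 − (1+0.0048125)^−120) = £544.69.
Monthly savings = £1,112.60 − £544.69 = £567.91.
Break-even = £1,400.00 / £567.91 = 2.47 → 3 months.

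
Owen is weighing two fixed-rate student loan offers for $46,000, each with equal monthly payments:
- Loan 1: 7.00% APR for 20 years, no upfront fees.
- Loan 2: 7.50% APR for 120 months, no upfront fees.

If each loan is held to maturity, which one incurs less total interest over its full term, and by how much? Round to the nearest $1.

Loan 1: monthly rate = 7%/12 = 0.0058333; payment = 46,000 × 0.0058333 / (1 − (1+0.0058333)^−240) = $356.64.
Total interest on Loan 1 = 240 × $356.64 − $46,000 = $39,593.60.
Loan 2: monthly rate = 7.5%/12 = 0.0062500; payment = 46,000 × 0.0062500 / (1 − (1+0.0062500)^−120) = $546.03.
Total interest on Loan 2 = 120 × $546.03 − $46,000 = $19,523.60.
Loan 2 is lower by $20,070.00.

Loan 2 by $20,070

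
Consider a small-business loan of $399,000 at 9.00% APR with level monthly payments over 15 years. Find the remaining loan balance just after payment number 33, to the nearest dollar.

$359,686

With monthly rate i = 9%/12 = 0.0075000, the balance after k of n payments is P · [(1+i)^n − (1+i)^k] / [(1+i)^n − 1].
(1+0.0075000)^180 = 3.83804327 and (1+0.0075000)^33 = 1.27963706, so the balance is 399,000 × (3.83804327 − 1.27963706) / (3.83804327 − 1) = $359,685.88.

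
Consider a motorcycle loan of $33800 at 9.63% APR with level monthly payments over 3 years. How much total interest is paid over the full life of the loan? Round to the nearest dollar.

Monthly rate = 9.63%/12 = 0.0080250; payment = 33,800 × 0.0080250 / (1 − (1+0.0080250)^−36) = $1,084.77.
Total paid = 36 × $1,084.77 = $39,051.72; interest = $39,051.72 − $33,800 = $5,251.72.

$5,252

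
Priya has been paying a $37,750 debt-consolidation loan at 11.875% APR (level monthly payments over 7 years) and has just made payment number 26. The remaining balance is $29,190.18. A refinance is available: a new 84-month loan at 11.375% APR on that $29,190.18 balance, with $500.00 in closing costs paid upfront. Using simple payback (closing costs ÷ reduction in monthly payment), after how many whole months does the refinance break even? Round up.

4 months

Current payment = 37,750 × 11.875%/12 / (1 − (1+0.0098958)^−84) = $663.87.
Refinanced payment = 29,190.18 × 0.0094792 / (1 − (1+0.0094792)^−84) = $505.58.
Monthly savings = $663.87 − $505.58 = $158.29.
Break-even = $500.00 / $158.29 = 3.16 → 4 months.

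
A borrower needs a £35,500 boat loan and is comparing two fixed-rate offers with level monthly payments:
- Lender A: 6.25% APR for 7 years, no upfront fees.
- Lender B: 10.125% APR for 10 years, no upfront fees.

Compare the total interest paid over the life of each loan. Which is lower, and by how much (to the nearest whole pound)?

Lender A by £12,671

Lender A: monthly rate = 6.25%/12 = 0.0052083; payment = 35,500 × 0.0052083 / (1 − (1+0.0052083)^−84) = £522.87.
Total interest on Lender A = 84 × £522.87 − £35,500 = £8,421.08.
Lender B: at 10.125% the monthly rate is 0.0084375, so the payment is 35,500 × 0.0084375 / (1 − 1.0084375^−120) = £471.60.
Total interest on Lender B = 120 × £471.60 − £35,500 = £21,092.00.
Lender A is lower by £12,670.92.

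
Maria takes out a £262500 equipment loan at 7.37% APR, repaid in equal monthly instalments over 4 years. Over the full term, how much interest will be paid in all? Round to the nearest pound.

£41,390

Monthly rate = 7.37%/12 = 0.0061417; payment = 262,500 × 0.0061417 / (1 − (1+0.0061417)^−48) = £6,331.05.
Total paid = 48 × £6,331.05 = £303,890.40; interest = £303,890.40 − £262,500 = £41,390.40.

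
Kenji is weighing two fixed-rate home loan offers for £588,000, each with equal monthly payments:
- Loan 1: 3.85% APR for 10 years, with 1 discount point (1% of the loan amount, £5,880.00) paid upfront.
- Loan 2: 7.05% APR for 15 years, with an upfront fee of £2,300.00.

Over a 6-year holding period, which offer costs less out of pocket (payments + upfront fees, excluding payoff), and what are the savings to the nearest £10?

Loan 2 by £47,490

Loan 1: monthly rate = 3.85%/12 = 0.0032083; payment = 588,000 × 0.0032083 / (1 − (1+0.0032083)^−120) = £5,911.39.
Loan 2: at 7.05% the monthly rate is 0.0058750, so the payment is 588,000 × 0.0058750 / (1 − 1.0058750^−180) = £5,301.56.
Over 72 months: Loan 1 costs 72 × £5,911.39 + £5,880.00 = £431,500.08; Loan 2 costs 72 × £5,301.56 + £2,300.00 = £384,012.32.
Loan 2 is cheaper by £431,500.08 − £384,012.32 = £47,487.76.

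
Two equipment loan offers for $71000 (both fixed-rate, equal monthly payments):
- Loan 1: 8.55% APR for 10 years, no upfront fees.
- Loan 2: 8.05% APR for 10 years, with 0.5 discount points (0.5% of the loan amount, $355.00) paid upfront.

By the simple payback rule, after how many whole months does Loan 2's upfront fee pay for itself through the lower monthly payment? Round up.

19 months

Loan 1: monthly rate = 8.55%/12 = 0.0071250; payment = 71,000 × 0.0071250 / (1 − (1+0.0071250)^−120) = $882.20.
Loan 2: monthly rate = 8.05%/12 = 0.0067083; payment = 71,000 × 0.0067083 / (1 − (1+0.0067083)^−120) = $863.30.
Monthly savings = $882.20 − $863.30 = $18.90.
Break-even = $355.00 / $18.90 = 18.78 → 19 months.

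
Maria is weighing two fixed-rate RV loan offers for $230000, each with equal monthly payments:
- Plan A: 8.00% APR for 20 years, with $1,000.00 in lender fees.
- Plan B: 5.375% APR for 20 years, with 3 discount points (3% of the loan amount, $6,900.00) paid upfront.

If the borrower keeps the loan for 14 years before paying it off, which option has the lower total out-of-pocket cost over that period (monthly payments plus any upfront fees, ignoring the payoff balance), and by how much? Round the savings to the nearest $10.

Plan B by $54,220

Plan A: monthly rate = 8%/12 = 0.0066667; payment = 230,000 × 0.0066667 / (1 − (1+0.0066667)^−240) = $1,923.81.
Plan B: monthly rate = 5.375%/12 = 0.0044792; payment = 230,000 × 0.0044792 / (1 − (1+0.0044792)^−240) = $1,565.95.
Over 168 months: Plan A costs 168 × $1,923.81 + $1,000.00 = $324,200.08; Plan B costs 168 × $1,565.95 + $6,900.00 = $269,979.60.
Plan B is cheaper by $324,200.08 − $269,979.60 = $54,220.48.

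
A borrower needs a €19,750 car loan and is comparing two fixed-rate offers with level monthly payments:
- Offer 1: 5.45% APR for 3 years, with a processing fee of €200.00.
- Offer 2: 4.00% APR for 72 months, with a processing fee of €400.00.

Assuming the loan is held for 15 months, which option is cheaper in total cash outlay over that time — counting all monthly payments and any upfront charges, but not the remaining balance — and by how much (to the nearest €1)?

Offer 1: monthly rate = 5.45%/12 = 0.0045417; payment = 19,750 × 0.0045417 / (1 − (1+0.0045417)^−36) = €595.92.
Offer 2: at 4.00% the monthly rate is 0.0033333, so the payment is 19,750 × 0.0033333 / (1 − 1.0033333^−72) = €308.99.
Over 15 months: Offer 1 costs 15 × €595.92 + €200.00 = €9,138.80; Offer 2 costs 15 × €308.99 + €400.00 = €5,034.85.
Offer 2 is cheaper by €9,138.80 − €5,034.85 = €4,103.95.

Offer 2 by €4,104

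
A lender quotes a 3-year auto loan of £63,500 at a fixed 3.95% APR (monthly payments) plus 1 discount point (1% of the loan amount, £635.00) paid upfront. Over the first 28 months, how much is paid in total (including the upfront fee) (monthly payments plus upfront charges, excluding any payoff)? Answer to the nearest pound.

At 3.95% the monthly rate is 0.0032917, so the payment is 63,500 × 0.0032917 / (1 − 1.0032917^−36) = £1,873.36.
Total outlay = 28 × £1,873.36 + £635.00 = £53,089.08.

£53,089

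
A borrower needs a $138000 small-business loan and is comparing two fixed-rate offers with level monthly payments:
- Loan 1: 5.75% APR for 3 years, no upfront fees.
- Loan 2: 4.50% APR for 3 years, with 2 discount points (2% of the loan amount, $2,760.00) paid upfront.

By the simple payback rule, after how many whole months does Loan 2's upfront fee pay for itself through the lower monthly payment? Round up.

36 months

Loan 1: at 5.75% the monthly rate is 0.0047917, so the payment is 138,000 × 0.0047917 / (1 − 1.0047917^−36) = $4,182.61.
Loan 2: at 4.50% the monthly rate is 0.0037500, so the payment is 138,000 × 0.0037500 / (1 − 1.0037500^−36) = $4,105.08.
Monthly savings = $4,182.61 − $4,105.08 = $77.53.
Break-even = $2,760.00 / $77.53 = 35.60 → 36 months.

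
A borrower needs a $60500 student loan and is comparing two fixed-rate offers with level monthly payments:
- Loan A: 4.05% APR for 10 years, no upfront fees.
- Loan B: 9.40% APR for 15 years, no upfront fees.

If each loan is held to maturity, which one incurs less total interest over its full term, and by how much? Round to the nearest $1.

Loan A by $39,383

Loan A: at 4.05% the monthly rate is 0.0033750, so the payment is 60,500 × 0.0033750 / (1 − 1.0033750^−120) = $613.97.
Total interest on Loan A = 120 × $613.97 − $60,500 = $13,176.40.
Loan B: at 9.40% the monthly rate is 0.0078333, so the payment is 60,500 × 0.0078333 / (1 − 1.0078333^−180) = $628.11.
Total interest on Loan B = 180 × $628.11 − $60,500 = $52,559.80.
Loan A is lower by $39,383.40.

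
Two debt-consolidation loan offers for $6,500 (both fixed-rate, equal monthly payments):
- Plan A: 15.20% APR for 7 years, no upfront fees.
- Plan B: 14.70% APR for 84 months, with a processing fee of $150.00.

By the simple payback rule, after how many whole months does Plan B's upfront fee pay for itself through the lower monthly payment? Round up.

Plan A: monthly rate = 15.2%/12 = 0.0126667; payment = 6,500 × 0.0126667 / (1 − (1+0.0126667)^−84) = $126.16.
Plan B: at 14.70% the monthly rate is 0.0122500, so the payment is 6,500 × 0.0122500 / (1 − 1.0122500^−84) = $124.34.
Monthly savings = $126.16 − $124.34 = $1.82.
Break-even = $150.00 / $1.82 = 82.42 → 83 months.

83 months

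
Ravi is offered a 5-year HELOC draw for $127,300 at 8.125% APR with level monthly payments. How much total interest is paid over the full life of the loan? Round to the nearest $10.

$28,030

Monthly rate = 8.125%/12 = 0.0067708; payment = 127,300 × 0.0067708 / (1 − (1+0.0067708)^−60) = $2,588.81.
Total paid = 60 × $2,588.81 = $155,328.60; interest = $155,328.60 − $127,300 = $28,028.60.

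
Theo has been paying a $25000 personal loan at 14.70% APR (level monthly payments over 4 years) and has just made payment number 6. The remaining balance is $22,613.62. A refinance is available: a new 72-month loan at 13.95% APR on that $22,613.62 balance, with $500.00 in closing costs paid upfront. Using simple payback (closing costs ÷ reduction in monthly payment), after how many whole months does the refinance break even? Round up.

Current payment = 25,000 × 14.7%/12 / (1 − (1+0.0122500)^−48) = $691.97.
Refinanced payment = 22,613.62 × 0.0116250 / (1 − (1+0.0116250)^−72) = $465.37.
Monthly savings = $691.97 − $465.37 = $226.60.
Break-even = $500.00 / $226.60 = 2.21 → 3 months.

3 months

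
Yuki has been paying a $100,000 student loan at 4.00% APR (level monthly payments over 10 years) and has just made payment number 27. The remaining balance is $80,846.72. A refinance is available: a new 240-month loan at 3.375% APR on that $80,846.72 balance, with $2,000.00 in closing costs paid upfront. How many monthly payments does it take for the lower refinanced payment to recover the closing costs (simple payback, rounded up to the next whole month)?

Current payment = 100,000 × 4%/12 / (1 − (1+0.0033333)^−120) = $1,012.45.
Refinanced payment = 80,846.72 × 0.0028125 / (1 − (1+0.0028125)^−240) = $463.70.
Monthly savings = $1,012.45 − $463.70 = $548.75.
Break-even = $2,000.00 / $548.75 = 3.64 → 4 months.

4 months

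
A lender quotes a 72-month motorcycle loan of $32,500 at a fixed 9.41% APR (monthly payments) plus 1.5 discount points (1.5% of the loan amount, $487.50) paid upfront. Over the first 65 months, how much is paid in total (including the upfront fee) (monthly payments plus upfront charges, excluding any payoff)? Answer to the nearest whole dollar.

$38,998

At 9.41% the monthly rate is 0.0078417, so the payment is 32,500 × 0.0078417 / (1 − 1.0078417^−72) = $592.47.
Total outlay = 65 × $592.47 + $487.50 = $38,998.05.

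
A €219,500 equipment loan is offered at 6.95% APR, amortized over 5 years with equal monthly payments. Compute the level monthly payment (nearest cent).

€4,341.19

Monthly rate = 6.95%/12 = 0.0057917; payment = 219,500 × 0.0057917 / (1 − (1+0.0057917)^−60) = €4,341.19.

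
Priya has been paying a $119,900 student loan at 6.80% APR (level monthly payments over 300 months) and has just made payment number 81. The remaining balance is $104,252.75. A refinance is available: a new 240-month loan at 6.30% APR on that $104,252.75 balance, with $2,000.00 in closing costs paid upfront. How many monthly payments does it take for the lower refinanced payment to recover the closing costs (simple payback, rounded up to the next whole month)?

30 months

Current payment = 119,900 × 6.8%/12 / (1 − (1+0.0056667)^−300) = $832.19.
Refinanced payment = 104,252.75 × 0.0052500 / (1 − (1+0.0052500)^−240) = $765.05.
Monthly savings = $832.19 − $765.05 = $67.14.
Break-even = $2,000.00 / $67.14 = 29.79 → 30 months.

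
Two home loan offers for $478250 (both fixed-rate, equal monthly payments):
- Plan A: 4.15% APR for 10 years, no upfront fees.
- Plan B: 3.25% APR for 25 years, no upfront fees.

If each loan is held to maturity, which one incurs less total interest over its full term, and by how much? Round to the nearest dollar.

Plan A by $114,031

Plan A: at 4.15% the monthly rate is 0.0034583, so the payment is 478,250 × 0.0034583 / (1 − 1.0034583^−120) = $4,876.22.
Total interest on Plan A = 120 × $4,876.22 − $478,250 = $106,896.40.
Plan B: at 3.25% the monthly rate is 0.0027083, so the payment is 478,250 × 0.0027083 / (1 − 1.0027083^−300) = $2,330.59.
Total interest on Plan B = 300 × $2,330.59 − $478,250 = $220,927.00.
Plan A is lower by $114,030.60.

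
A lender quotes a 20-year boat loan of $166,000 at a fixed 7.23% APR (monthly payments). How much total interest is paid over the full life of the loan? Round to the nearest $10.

Monthly rate = 7.23%/12 = 0.0060250; payment = 166,000 × 0.0060250 / (1 − (1+0.0060250)^−240) = $1,310.01.
Total paid = 240 × $1,310.01 = $314,402.40; interest = $314,402.40 − $166,000 = $148,402.40.

$148,400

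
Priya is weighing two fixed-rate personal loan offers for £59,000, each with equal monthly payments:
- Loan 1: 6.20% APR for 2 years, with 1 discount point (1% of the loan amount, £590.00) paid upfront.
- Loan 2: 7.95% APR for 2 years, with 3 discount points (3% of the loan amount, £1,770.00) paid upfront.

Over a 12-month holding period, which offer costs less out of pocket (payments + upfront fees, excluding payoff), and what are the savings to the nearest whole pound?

Loan 1: at 6.20% the monthly rate is 0.0051667, so the payment is 59,000 × 0.0051667 / (1 − 1.0051667^−24) = £2,620.24.
Loan 2: at 7.95% the monthly rate is 0.0066250, so the payment is 59,000 × 0.0066250 / (1 − 1.0066250^−24) = £2,667.06.
Over 12 months: Loan 1 costs 12 × £2,620.24 + £590.00 = £32,032.88; Loan 2 costs 12 × £2,667.06 + £1,770.00 = £33,774.72.
Loan 1 is cheaper by £33,774.72 − £32,032.88 = £1,741.84.

Loan 1 by £1,742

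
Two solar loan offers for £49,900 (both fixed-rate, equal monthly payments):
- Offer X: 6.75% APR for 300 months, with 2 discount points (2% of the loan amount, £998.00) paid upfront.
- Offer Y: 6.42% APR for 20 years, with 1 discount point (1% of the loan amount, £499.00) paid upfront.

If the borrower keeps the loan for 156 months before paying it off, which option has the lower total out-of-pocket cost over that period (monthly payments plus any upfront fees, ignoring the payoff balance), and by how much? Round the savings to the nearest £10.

Offer X by £3,390

Offer X: at 6.75% the monthly rate is 0.0056250, so the payment is 49,900 × 0.0056250 / (1 − 1.0056250^−300) = £344.76.
Offer Y: at 6.42% the monthly rate is 0.0053500, so the payment is 49,900 × 0.0053500 / (1 − 1.0053500^−240) = £369.69.
Over 156 months: Offer X costs 156 × £344.76 + £998.00 = £54,780.56; Offer Y costs 156 × £369.69 + £499.00 = £58,170.64.
Offer X is cheaper by £58,170.64 − £54,780.56 = £3,390.08.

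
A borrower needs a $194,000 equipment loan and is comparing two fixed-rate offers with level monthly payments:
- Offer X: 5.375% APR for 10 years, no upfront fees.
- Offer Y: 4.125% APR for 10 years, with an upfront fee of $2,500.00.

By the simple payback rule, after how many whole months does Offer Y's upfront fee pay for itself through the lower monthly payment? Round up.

Offer X: at 5.375% the monthly rate is 0.0044792, so the payment is 194,000 × 0.0044792 / (1 − 1.0044792^−120) = $2,093.41.
Offer Y: at 4.125% the monthly rate is 0.0034375, so the payment is 194,000 × 0.0034375 / (1 − 1.0034375^−120) = $1,975.70.
Monthly savings = $2,093.41 − $1,975.70 = $117.71.
Break-even = $2,500.00 / $117.71 = 21.24 → 22 months.

22 months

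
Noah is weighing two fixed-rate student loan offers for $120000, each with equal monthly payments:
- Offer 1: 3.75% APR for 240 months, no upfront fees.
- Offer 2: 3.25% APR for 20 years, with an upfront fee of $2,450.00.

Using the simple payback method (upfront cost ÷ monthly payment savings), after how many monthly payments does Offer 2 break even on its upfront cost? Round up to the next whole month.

Offer 1: at 3.75% the monthly rate is 0.0031250, so the payment is 120,000 × 0.0031250 / (1 − 1.0031250^−240) = $711.47.
Offer 2: monthly rate = 3.25%/12 = 0.0027083; payment = 120,000 × 0.0027083 / (1 − (1+0.0027083)^−240) = $680.63.
Monthly savings = $711.47 − $680.63 = $30.84.
Break-even = $2,450.00 / $30.84 = 79.44 → 80 months.

80 months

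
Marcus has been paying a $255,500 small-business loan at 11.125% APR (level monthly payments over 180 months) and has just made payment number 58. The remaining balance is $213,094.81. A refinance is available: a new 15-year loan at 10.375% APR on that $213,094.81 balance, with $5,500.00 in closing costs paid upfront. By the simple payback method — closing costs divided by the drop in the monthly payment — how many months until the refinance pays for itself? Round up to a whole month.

10 months

Current payment = 255,500 × 11.125%/12 / (1 − (1+0.0092708)^−180) = $2,924.09.
Refinanced payment = 213,094.81 × 0.0086458 / (1 − (1+0.0086458)^−180) = $2,339.06.
Monthly savings = $2,924.09 − $2,339.06 = $585.03.
Break-even = $5,500.00 / $585.03 = 9.40 → 10 months.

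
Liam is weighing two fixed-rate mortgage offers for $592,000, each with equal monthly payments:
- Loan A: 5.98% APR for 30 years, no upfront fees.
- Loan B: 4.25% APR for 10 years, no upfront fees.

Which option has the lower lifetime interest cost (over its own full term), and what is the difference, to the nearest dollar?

Loan A: monthly rate = 5.98%/12 = 0.0049833; payment = 592,000 × 0.0049833 / (1 − (1+0.0049833)^−360) = $3,541.73.
Total interest on Loan A = 360 × $3,541.73 − $592,000 = $683,022.80.
Loan B: monthly rate = 4.25%/12 = 0.0035417; payment = 592,000 × 0.0035417 / (1 − (1+0.0035417)^−120) = $6,064.30.
Total interest on Loan B = 120 × $6,064.30 − $592,000 = $135,716.00.
Loan B is lower by $547,306.80.

Loan B by $547,307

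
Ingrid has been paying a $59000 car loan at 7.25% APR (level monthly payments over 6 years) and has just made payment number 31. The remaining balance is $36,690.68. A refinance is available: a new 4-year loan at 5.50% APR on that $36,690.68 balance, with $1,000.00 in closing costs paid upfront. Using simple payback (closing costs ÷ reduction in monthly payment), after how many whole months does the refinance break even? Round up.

7 months

Current payment = 59,000 × 7.25%/12 / (1 − (1+0.0060417)^−72) = $1,012.99.
Refinanced payment = 36,690.68 × 0.0045833 / (1 − (1+0.0045833)^−48) = $853.30.
Monthly savings = $1,012.99 − $853.30 = $159.69.
Break-even = $1,000.00 / $159.69 = 6.26 → 7 months.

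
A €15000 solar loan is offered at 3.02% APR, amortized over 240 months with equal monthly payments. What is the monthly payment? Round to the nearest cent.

€83.34

At 3.02% the monthly rate is 0.0025167, so the payment is 15,000 × 0.0025167 / (1 − 1.0025167^−240) = €83.34.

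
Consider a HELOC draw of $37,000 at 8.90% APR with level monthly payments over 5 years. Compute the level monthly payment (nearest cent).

Monthly rate = 8.9%/12 = 0.0074167; payment = 37,000 × 0.0074167 / (1 − (1+0.0074167)^−60) = $766.26.

$766.26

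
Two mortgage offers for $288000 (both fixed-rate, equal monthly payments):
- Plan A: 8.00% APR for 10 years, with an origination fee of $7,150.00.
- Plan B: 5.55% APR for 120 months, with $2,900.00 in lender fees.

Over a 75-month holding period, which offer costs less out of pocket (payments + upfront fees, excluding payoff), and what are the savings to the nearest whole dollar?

Plan A: at 8.00% the monthly rate is 0.0066667, so the payment is 288,000 × 0.0066667 / (1 − 1.0066667^−120) = $3,494.23.
Plan B: at 5.55% the monthly rate is 0.0046250, so the payment is 288,000 × 0.0046250 / (1 − 1.0046250^−120) = $3,132.70.
Over 75 months: Plan A costs 75 × $3,494.23 + $7,150.00 = $269,217.25; Plan B costs 75 × $3,132.70 + $2,900.00 = $237,852.50.
Plan B is cheaper by $269,217.25 − $237,852.50 = $31,364.75.

Plan B by $31,365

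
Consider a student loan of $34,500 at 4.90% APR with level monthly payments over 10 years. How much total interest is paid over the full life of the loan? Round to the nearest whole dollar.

$9,209

At 4.90% the monthly rate is 0.0040833, so the payment is 34,500 × 0.0040833 / (1 − 1.0040833^−120) = $364.24.
Total paid = 120 × $364.24 = $43,708.80; interest = $43,708.80 − $34,500 = $9,208.80.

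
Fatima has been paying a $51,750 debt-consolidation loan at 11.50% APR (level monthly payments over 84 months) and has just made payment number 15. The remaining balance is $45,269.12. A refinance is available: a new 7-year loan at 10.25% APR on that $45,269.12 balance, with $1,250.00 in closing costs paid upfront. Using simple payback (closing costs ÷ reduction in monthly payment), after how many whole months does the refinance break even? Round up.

9 months

Current payment = 51,750 × 11.5%/12 / (1 − (1+0.0095833)^−84) = $899.75.
Refinanced payment = 45,269.12 × 0.0085417 / (1 − (1+0.0085417)^−84) = $757.38.
Monthly savings = $899.75 − $757.38 = $142.37.
Break-even = $1,250.00 / $142.37 = 8.78 → 9 months.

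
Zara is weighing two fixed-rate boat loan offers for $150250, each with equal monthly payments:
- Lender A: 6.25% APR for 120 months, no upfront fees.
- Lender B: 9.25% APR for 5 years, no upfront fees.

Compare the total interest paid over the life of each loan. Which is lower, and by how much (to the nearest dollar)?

Lender B by $14,209

Lender A: monthly rate = 6.25%/12 = 0.0052083; payment = 150,250 × 0.0052083 / (1 − (1+0.0052083)^−120) = $1,687.01.
Total interest on Lender A = 120 × $1,687.01 − $150,250 = $52,191.20.
Lender B: monthly rate = 9.25%/12 = 0.0077083; payment = 150,250 × 0.0077083 / (1 − (1+0.0077083)^−60) = $3,137.20.
Total interest on Lender B = 60 × $3,137.20 − $150,250 = $37,982.00.
Lender B is lower by $14,209.20.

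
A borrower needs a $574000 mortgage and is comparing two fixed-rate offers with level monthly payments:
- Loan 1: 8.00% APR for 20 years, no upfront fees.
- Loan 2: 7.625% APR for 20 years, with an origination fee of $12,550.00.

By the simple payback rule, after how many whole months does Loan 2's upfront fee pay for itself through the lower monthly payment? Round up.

Loan 1: at 8.00% the monthly rate is 0.0066667, so the payment is 574,000 × 0.0066667 / (1 − 1.0066667^−240) = $4,801.17.
Loan 2: at 7.625% the monthly rate is 0.0063542, so the payment is 574,000 × 0.0063542 / (1 − 1.0063542^−240) = $4,668.08.
Monthly savings = $4,801.17 − $4,668.08 = $133.09.
Break-even = $12,550.00 / $133.09 = 94.30 → 95 months.

95 months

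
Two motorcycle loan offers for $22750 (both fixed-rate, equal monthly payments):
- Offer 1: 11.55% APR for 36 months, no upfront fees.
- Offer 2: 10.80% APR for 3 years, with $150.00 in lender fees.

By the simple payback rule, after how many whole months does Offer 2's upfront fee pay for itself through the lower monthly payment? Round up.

Offer 1: monthly rate = 11.55%/12 = 0.0096250; payment = 22,750 × 0.0096250 / (1 − (1+0.0096250)^−36) = $750.75.
Offer 2: monthly rate = 10.8%/12 = 0.0090000; payment = 22,750 × 0.0090000 / (1 − (1+0.0090000)^−36) = $742.65.
Monthly savings = $750.75 − $742.65 = $8.10.
Break-even = $150.00 / $8.10 = 18.52 → 19 months.

19 months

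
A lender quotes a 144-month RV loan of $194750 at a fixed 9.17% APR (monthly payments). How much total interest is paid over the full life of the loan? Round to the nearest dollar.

$127,090

At 9.17% the monthly rate is 0.0076417, so the payment is 194,750 × 0.0076417 / (1 − 1.0076417^−144) = $2,235.00.
Total paid = 144 × $2,235.00 = $321,840.00; interest = $321,840.00 − $194,750 = $127,090.00.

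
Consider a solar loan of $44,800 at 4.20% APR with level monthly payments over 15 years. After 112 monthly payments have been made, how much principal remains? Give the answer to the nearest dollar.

With monthly rate i = 4.2%/12 = 0.0035000, the balance after k of n payments is P · [(1+i)^n − (1+i)^k] / [(1+i)^n − 1].
(1+0.0035000)^180 = 1.87554647 and (1+0.0035000)^112 = 1.47892518, so the balance is 44,800 × (1.87554647 − 1.47892518) / (1.87554647 − 1) = $20,294.34.

$20,294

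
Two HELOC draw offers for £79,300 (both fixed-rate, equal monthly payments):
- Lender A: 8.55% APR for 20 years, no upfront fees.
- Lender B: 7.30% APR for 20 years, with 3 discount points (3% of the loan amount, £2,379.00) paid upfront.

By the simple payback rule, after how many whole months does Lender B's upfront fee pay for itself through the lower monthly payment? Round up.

Lender A: at 8.55% the monthly rate is 0.0071250, so the payment is 79,300 × 0.0071250 / (1 − 1.0071250^−240) = £690.70.
Lender B: monthly rate = 7.3%/12 = 0.0060833; payment = 79,300 × 0.0060833 / (1 − (1+0.0060833)^−240) = £629.17.
Monthly savings = £690.70 − £629.17 = £61.53.
Break-even = £2,379.00 / £61.53 = 38.66 → 39 months.

39 months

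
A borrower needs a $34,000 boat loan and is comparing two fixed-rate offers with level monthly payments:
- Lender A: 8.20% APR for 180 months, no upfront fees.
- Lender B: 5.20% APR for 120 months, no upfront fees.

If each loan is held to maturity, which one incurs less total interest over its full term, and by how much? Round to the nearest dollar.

Lender B by $15,520

Lender A: monthly rate = 8.2%/12 = 0.0068333; payment = 34,000 × 0.0068333 / (1 − (1+0.0068333)^−180) = $328.86.
Total interest on Lender A = 180 × $328.86 − $34,000 = $25,194.80.
Lender B: monthly rate = 5.2%/12 = 0.0043333; payment = 34,000 × 0.0043333 / (1 − (1+0.0043333)^−120) = $363.96.
Total interest on Lender B = 120 × $363.96 − $34,000 = $9,675.20.
Lender B is lower by $15,519.60.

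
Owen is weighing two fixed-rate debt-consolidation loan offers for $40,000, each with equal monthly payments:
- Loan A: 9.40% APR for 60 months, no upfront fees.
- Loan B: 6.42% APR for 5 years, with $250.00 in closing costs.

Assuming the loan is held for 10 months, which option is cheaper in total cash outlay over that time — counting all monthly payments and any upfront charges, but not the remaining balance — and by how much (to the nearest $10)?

Loan B by $320

Loan A: monthly rate = 9.4%/12 = 0.0078333; payment = 40,000 × 0.0078333 / (1 − (1+0.0078333)^−60) = $838.12.
Loan B: at 6.42% the monthly rate is 0.0053500, so the payment is 40,000 × 0.0053500 / (1 − 1.0053500^−60) = $781.15.
Over 10 months: Loan A costs 10 × $838.12 = $8,381.20; Loan B costs 10 × $781.15 + $250.00 = $8,061.50.
Loan B is cheaper by $8,381.20 − $8,061.50 = $319.70.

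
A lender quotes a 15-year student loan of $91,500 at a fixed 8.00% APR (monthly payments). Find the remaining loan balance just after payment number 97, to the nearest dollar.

$55,602

With monthly rate i = 8%/12 = 0.0066667, the balance after k of n payments is P · [(1+i)^n − (1+i)^k] / [(1+i)^n − 1].
(1+0.0066667)^180 = 3.30692148 and (1+0.0066667)^97 = 1.90507360, so the balance is 91,500 × (3.30692148 − 1.90507360) / (3.30692148 − 1) = $55,601.84.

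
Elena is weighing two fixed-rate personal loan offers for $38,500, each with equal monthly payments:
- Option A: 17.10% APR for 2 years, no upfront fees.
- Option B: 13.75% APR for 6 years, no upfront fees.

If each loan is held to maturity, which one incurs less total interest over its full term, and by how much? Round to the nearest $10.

Option A: monthly rate = 17.1%/12 = 0.0142500; payment = 38,500 × 0.0142500 / (1 − (1+0.0142500)^−24) = $1,905.38.
Total interest on Option A = 24 × $1,905.38 − $38,500 = $7,229.12.
Option B: at 13.75% the monthly rate is 0.0114583, so the payment is 38,500 × 0.0114583 / (1 − 1.0114583^−72) = $788.18.
Total interest on Option B = 72 × $788.18 − $38,500 = $18,248.96.
Option A is lower by $11,019.84.

Option A by $11,020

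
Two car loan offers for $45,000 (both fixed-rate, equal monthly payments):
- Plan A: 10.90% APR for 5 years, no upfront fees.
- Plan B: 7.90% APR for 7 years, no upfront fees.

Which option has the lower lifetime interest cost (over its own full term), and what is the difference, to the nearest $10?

Plan A: at 10.90% the monthly rate is 0.0090833, so the payment is 45,000 × 0.0090833 / (1 − 1.0090833^−60) = $976.17.
Total interest on Plan A = 60 × $976.17 − $45,000 = $13,570.20.
Plan B: monthly rate = 7.9%/12 = 0.0065833; payment = 45,000 × 0.0065833 / (1 − (1+0.0065833)^−84) = $699.14.
Total interest on Plan B = 84 × $699.14 − $45,000 = $13,727.76.
Plan A is lower by $157.56.

Plan A by $160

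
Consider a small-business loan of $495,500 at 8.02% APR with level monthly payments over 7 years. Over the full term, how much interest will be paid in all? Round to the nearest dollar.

$153,644

Monthly rate = 8.02%/12 = 0.0066833; payment = 495,500 × 0.0066833 / (1 − (1+0.0066833)^−84) = $7,727.91.
Total paid = 84 × $7,727.91 = $649,144.44; interest = $649,144.44 − $495,500 = $153,644.44.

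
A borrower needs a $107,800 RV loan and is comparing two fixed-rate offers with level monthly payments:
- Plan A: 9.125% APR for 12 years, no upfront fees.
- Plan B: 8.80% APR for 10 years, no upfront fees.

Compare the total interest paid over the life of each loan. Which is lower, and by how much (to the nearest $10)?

Plan A: at 9.125% the monthly rate is 0.0076042, so the payment is 107,800 × 0.0076042 / (1 − 1.0076042^−144) = $1,234.40.
Total interest on Plan A = 144 × $1,234.40 − $107,800 = $69,953.60.
Plan B: at 8.80% the monthly rate is 0.0073333, so the payment is 107,800 × 0.0073333 / (1 − 1.0073333^−120) = $1,353.92.
Total interest on Plan B = 120 × $1,353.92 − $107,800 = $54,670.40.
Plan B is lower by $15,283.20.

Plan B by $15,280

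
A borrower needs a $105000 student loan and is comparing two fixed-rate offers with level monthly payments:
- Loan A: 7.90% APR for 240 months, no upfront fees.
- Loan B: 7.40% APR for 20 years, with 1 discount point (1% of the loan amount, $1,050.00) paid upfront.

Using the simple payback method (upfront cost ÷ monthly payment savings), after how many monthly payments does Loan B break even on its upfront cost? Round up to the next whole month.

33 months

Loan A: monthly rate = 7.9%/12 = 0.0065833; payment = 105,000 × 0.0065833 / (1 − (1+0.0065833)^−240) = $871.74.
Loan B: at 7.40% the monthly rate is 0.0061667, so the payment is 105,000 × 0.0061667 / (1 − 1.0061667^−240) = $839.46.
Monthly savings = $871.74 − $839.46 = $32.28.
Break-even = $1,050.00 / $32.28 = 32.53 → 33 months.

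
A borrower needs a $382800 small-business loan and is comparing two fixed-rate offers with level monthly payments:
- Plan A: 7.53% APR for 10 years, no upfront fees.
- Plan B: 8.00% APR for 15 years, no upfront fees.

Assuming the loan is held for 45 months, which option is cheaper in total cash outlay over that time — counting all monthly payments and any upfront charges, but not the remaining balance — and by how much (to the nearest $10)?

Plan A: at 7.53% the monthly rate is 0.0062750, so the payment is 382,800 × 0.0062750 / (1 − 1.0062750^−120) = $4,549.90.
Plan B: at 8.00% the monthly rate is 0.0066667, so the payment is 382,800 × 0.0066667 / (1 − 1.0066667^−180) = $3,658.24.
Over 45 months: Plan A costs 45 × $4,549.90 = $204,745.50; Plan B costs 45 × $3,658.24 = $164,620.80.
Plan B is cheaper by $204,745.50 − $164,620.80 = $40,124.70.

Plan B by $40,120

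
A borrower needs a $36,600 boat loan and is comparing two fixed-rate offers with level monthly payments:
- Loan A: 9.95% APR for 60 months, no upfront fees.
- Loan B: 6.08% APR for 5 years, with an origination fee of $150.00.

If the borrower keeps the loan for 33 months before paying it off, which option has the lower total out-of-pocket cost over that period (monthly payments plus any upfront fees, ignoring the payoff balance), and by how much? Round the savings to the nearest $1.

Loan A: monthly rate = 9.95%/12 = 0.0082917; payment = 36,600 × 0.0082917 / (1 − (1+0.0082917)^−60) = $776.74.
Loan B: monthly rate = 6.08%/12 = 0.0050667; payment = 36,600 × 0.0050667 / (1 − (1+0.0050667)^−60) = $708.94.
Over 33 months: Loan A costs 33 × $776.74 = $25,632.42; Loan B costs 33 × $708.94 + $150.00 = $23,545.02.
Loan B is cheaper by $25,632.42 − $23,545.02 = $2,087.40.

Loan B by $2,087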